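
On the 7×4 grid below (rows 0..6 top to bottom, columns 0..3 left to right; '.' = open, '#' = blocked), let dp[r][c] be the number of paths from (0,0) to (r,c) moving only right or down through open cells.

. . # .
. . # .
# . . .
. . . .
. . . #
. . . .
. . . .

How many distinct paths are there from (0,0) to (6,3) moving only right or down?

r\c   0   1   2   3
  0   1   1   0   0
  1   1   2   0   0
  2   0   2   2   2
  3   0   2   4   6
  4   0   2   6   0
  5   0   2   8   8
  6   0   2  10  18

18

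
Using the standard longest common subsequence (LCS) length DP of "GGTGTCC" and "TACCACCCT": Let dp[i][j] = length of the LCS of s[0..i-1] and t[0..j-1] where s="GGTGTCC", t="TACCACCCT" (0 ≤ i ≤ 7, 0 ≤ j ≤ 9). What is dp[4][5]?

1

   ''  T  A  C  C  A  C  C  C  T
''  0  0  0  0  0  0  0  0  0  0
 G  0  0  0  0  0  0  0  0  0  0
 G  0  0  0  0  0  0  0  0  0  0
 T  0  1  1  1  1  1  1  1  1  1
 G  0  1  1  1  1  1  1  1  1  1
 T  0  1  1  1  1  1  1  1  1  2
 C  0  1  1  2  2  2  2  2  2  2
 C  0  1  1  2  3  3  3  3  3  3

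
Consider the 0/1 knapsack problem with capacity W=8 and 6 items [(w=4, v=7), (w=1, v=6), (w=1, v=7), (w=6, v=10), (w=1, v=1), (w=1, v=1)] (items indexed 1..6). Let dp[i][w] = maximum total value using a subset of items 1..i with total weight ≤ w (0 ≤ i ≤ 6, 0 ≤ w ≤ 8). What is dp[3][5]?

i\w   0   1   2   3   4   5   6   7   8
  0   0   0   0   0   0   0   0   0   0
  1   0   0   0   0   7   7   7   7   7
  2   0   6   6   6   7  13  13  13  13
  3   0   7  13  13  13  14  20  20  20
  4   0   7  13  13  13  14  20  20  23
  5   0   7  13  14  14  14  20  21  23
  6   0   7  13  14  15  15  20  21  23

14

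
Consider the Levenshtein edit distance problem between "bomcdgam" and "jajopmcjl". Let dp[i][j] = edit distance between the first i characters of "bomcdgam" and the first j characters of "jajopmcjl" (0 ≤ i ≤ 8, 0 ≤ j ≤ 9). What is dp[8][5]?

   ''  j  a  j  o  p  m  c  j  l
''  0  1  2  3  4  5  6  7  8  9
 b  1  1  2  3  4  5  6  7  8  9
 o  2  2  2  3  3  4  5  6  7  8
 m  3  3  3  3  4  4  4  5  6  7
 c  4  4  4  4  4  5  5  4  5  6
 d  5  5  5  5  5  5  6  5  5  6
 g  6  6  6  6  6  6  6  6  6  6
 a  7  7  6  7  7  7  7  7  7  7
 m  8  8  7  7  8  8  7  8  8  8

8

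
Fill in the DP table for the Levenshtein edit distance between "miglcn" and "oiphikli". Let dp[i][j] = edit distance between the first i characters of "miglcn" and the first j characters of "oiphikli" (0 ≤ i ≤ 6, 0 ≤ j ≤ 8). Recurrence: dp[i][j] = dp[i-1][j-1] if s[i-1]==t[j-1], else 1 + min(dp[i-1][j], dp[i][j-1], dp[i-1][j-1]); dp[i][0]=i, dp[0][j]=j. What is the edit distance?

7

   ''  o  i  p  h  i  k  l  i
''  0  1  2  3  4  5  6  7  8
 m  1  1  2  3  4  5  6  7  8
 i  2  2  1  2  3  4  5  6  7
 g  3  3  2  2  3  4  5  6  7
 l  4  4  3  3  3  4  5  5  6
 c  5  5  4  4  4  4  5  6  6
 n  6  6  5  5  5  5  5  6  7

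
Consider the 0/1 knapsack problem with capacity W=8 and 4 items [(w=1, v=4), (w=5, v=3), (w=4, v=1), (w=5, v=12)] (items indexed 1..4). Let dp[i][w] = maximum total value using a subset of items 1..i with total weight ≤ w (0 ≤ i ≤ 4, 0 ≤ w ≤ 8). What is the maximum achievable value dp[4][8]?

i\w   0   1   2   3   4   5   6   7   8
  0   0   0   0   0   0   0   0   0   0
  1   0   4   4   4   4   4   4   4   4
  2   0   4   4   4   4   4   7   7   7
  3   0   4   4   4   4   5   7   7   7
  4   0   4   4   4   4  12  16  16  16

16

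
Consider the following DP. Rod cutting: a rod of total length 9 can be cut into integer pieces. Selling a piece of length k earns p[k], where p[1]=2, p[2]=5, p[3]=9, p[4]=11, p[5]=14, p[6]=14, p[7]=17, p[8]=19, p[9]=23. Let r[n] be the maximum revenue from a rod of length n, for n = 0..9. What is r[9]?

27

   n    0    1    2    3    4    5    6    7    8    9
r[n]    0    2    5    9   11   14   18   20   23   27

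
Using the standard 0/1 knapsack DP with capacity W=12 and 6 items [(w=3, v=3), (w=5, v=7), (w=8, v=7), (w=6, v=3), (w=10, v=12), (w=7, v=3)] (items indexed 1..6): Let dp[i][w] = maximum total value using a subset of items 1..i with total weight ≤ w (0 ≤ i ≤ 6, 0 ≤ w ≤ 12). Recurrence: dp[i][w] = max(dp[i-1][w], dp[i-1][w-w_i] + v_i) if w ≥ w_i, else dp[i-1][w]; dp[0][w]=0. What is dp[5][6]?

7

i\w   0   1   2   3   4   5   6   7   8   9  10  11  12
  0   0   0   0   0   0   0   0   0   0   0   0   0   0
  1   0   0   0   3   3   3   3   3   3   3   3   3   3
  2   0   0   0   3   3   7   7   7  10  10  10  10  10
  3   0   0   0   3   3   7   7   7  10  10  10  10  10
  4   0   0   0   3   3   7   7   7  10  10  10  10  10
  5   0   0   0   3   3   7   7   7  10  10  12  12  12
  6   0   0   0   3   3   7   7   7  10  10  12  12  12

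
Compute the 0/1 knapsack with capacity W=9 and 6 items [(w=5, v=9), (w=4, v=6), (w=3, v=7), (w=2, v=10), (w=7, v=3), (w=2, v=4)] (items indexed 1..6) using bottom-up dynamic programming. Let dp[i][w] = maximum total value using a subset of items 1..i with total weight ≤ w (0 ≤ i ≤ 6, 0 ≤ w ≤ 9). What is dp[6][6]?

17

i\w   0   1   2   3   4   5   6   7   8   9
  0   0   0   0   0   0   0   0   0   0   0
  1   0   0   0   0   0   9   9   9   9   9
  2   0   0   0   0   6   9   9   9   9  15
  3   0   0   0   7   7   9   9  13  16  16
  4   0   0  10  10  10  17  17  19  19  23
  5   0   0  10  10  10  17  17  19  19  23
  6   0   0  10  10  14  17  17  21  21  23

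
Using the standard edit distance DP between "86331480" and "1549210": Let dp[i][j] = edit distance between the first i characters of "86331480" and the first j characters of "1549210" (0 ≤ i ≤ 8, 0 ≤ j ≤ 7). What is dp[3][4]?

   ''  1  5  4  9  2  1  0
''  0  1  2  3  4  5  6  7
 8  1  1  2  3  4  5  6  7
 6  2  2  2  3  4  5  6  7
 3  3  3  3  3  4  5  6  7
 3  4  4  4  4  4  5  6  7
 1  5  4  5  5  5  5  5  6
 4  6  5  5  5  6  6  6  6
 8  7  6  6  6  6  7  7  7
 0  8  7  7  7  7  7  8  7

4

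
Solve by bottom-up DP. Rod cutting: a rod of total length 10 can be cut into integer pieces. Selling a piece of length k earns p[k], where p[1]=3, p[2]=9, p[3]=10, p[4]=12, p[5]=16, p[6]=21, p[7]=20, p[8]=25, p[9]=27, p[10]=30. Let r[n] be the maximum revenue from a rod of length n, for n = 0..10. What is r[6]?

27

   n    0    1    2    3    4    5    6    7    8    9   10
r[n]    0    3    9   12   18   21   27   30   36   39   45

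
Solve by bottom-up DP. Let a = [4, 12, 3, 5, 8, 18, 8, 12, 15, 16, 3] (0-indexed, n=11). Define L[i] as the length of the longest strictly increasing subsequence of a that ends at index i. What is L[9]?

   i    0    1    2    3    4    5    6    7    8    9   10
a[i]    4   12    3    5    8   18    8   12   15   16    3
L[i]    1    2    1    2    3    4    3    4    5    6    1

6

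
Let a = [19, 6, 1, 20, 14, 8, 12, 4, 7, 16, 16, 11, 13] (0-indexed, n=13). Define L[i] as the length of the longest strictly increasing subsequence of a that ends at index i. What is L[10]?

4

   i    0    1    2    3    4    5    6    7    8    9   10   11   12
a[i]   19    6    1   20   14    8   12    4    7   16   16   11   13
L[i]    1    1    1    2    2    2    3    2    3    4    4    4    5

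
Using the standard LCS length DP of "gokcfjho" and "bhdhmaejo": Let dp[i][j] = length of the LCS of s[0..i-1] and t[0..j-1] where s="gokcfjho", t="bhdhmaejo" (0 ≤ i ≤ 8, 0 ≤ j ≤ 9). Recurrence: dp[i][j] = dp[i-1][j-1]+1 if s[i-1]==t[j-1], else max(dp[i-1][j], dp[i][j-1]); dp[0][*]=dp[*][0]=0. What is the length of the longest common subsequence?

   ''  b  h  d  h  m  a  e  j  o
''  0  0  0  0  0  0  0  0  0  0
 g  0  0  0  0  0  0  0  0  0  0
 o  0  0  0  0  0  0  0  0  0  1
 k  0  0  0  0  0  0  0  0  0  1
 c  0  0  0  0  0  0  0  0  0  1
 f  0  0  0  0  0  0  0  0  0  1
 j  0  0  0  0  0  0  0  0  1  1
 h  0  0  1  1  1  1  1  1  1  1
 o  0  0  1  1  1  1  1  1  1  2

2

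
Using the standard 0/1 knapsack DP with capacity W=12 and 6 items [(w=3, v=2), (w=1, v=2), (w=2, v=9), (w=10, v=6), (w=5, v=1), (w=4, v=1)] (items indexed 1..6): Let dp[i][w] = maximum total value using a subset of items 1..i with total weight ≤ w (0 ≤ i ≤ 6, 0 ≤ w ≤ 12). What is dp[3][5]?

11

i\w   0   1   2   3   4   5   6   7   8   9  10  11  12
  0   0   0   0   0   0   0   0   0   0   0   0   0   0
  1   0   0   0   2   2   2   2   2   2   2   2   2   2
  2   0   2   2   2   4   4   4   4   4   4   4   4   4
  3   0   2   9  11  11  11  13  13  13  13  13  13  13
  4   0   2   9  11  11  11  13  13  13  13  13  13  15
  5   0   2   9  11  11  11  13  13  13  13  13  14  15
  6   0   2   9  11  11  11  13  13  13  13  14  14  15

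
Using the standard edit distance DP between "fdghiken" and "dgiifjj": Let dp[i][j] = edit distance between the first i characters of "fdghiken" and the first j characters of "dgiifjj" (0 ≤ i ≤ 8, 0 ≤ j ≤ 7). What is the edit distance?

   ''  d  g  i  i  f  j  j
''  0  1  2  3  4  5  6  7
 f  1  1  2  3  4  4  5  6
 d  2  1  2  3  4  5  5  6
 g  3  2  1  2  3  4  5  6
 h  4  3  2  2  3  4  5  6
 i  5  4  3  2  2  3  4  5
 k  6  5  4  3  3  3  4  5
 e  7  6  5  4  4  4  4  5
 n  8  7  6  5  5  5  5  5

5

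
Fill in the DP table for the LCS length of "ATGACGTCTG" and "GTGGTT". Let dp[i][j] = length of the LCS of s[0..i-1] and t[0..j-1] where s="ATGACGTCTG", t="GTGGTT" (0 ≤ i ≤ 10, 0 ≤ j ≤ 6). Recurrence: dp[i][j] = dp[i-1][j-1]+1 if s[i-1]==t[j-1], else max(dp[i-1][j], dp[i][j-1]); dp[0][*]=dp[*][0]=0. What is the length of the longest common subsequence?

5

   ''  G  T  G  G  T  T
''  0  0  0  0  0  0  0
 A  0  0  0  0  0  0  0
 T  0  0  1  1  1  1  1
 G  0  1  1  2  2  2  2
 A  0  1  1  2  2  2  2
 C  0  1  1  2  2  2  2
 G  0  1  1  2  3  3  3
 T  0  1  2  2  3  4  4
 C  0  1  2  2  3  4  4
 T  0  1  2  2  3  4  5
 G  0  1  2  3  3  4  5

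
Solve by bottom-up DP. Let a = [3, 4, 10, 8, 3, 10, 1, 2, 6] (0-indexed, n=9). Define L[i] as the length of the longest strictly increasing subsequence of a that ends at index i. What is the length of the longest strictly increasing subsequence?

4

   i    0    1    2    3    4    5    6    7    8
a[i]    3    4   10    8    3   10    1    2    6
L[i]    1    2    3    3    1    4    1    2    3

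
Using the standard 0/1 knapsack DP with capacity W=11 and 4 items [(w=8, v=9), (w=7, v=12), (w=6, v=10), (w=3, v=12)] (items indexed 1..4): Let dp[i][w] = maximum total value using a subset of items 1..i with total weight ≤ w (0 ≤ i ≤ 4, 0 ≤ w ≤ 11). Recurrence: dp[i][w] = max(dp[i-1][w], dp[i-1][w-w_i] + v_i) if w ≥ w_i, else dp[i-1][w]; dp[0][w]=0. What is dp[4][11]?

i\w   0   1   2   3   4   5   6   7   8   9  10  11
  0   0   0   0   0   0   0   0   0   0   0   0   0
  1   0   0   0   0   0   0   0   0   9   9   9   9
  2   0   0   0   0   0   0   0  12  12  12  12  12
  3   0   0   0   0   0   0  10  12  12  12  12  12
  4   0   0   0  12  12  12  12  12  12  22  24  24

24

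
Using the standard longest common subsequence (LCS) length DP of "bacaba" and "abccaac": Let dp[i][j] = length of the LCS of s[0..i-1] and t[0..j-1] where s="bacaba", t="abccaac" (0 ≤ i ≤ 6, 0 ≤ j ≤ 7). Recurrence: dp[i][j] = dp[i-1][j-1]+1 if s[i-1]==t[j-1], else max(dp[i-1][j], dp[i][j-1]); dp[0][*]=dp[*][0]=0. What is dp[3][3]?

2

   ''  a  b  c  c  a  a  c
''  0  0  0  0  0  0  0  0
 b  0  0  1  1  1  1  1  1
 a  0  1  1  1  1  2  2  2
 c  0  1  1  2  2  2  2  3
 a  0  1  1  2  2  3  3  3
 b  0  1  2  2  2  3  3  3
 a  0  1  2  2  2  3  4  4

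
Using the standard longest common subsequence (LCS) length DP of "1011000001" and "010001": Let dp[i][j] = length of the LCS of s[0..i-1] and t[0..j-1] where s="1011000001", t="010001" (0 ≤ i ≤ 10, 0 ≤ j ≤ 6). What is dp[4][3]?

2

   ''  0  1  0  0  0  1
''  0  0  0  0  0  0  0
 1  0  0  1  1  1  1  1
 0  0  1  1  2  2  2  2
 1  0  1  2  2  2  2  3
 1  0  1  2  2  2  2  3
 0  0  1  2  3  3  3  3
 0  0  1  2  3  4  4  4
 0  0  1  2  3  4  5  5
 0  0  1  2  3  4  5  5
 0  0  1  2  3  4  5  5
 1  0  1  2  3  4  5  6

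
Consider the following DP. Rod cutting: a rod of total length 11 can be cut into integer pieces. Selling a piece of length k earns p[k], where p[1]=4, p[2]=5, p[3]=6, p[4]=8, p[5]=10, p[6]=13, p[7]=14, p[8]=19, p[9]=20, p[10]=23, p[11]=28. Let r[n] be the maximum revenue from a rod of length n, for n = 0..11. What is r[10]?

40

   n    0    1    2    3    4    5    6    7    8    9   10   11
r[n]    0    4    8   12   16   20   24   28   32   36   40   44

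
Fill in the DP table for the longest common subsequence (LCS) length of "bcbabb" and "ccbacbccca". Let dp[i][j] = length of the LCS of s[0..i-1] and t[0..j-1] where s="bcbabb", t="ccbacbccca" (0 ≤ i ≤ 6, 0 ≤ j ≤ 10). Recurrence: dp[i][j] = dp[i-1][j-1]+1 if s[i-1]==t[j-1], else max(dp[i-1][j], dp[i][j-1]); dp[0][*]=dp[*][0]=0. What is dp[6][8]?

4

   ''  c  c  b  a  c  b  c  c  c  a
''  0  0  0  0  0  0  0  0  0  0  0
 b  0  0  0  1  1  1  1  1  1  1  1
 c  0  1  1  1  1  2  2  2  2  2  2
 b  0  1  1  2  2  2  3  3  3  3  3
 a  0  1  1  2  3  3  3  3  3  3  4
 b  0  1  1  2  3  3  4  4  4  4  4
 b  0  1  1  2  3  3  4  4  4  4  4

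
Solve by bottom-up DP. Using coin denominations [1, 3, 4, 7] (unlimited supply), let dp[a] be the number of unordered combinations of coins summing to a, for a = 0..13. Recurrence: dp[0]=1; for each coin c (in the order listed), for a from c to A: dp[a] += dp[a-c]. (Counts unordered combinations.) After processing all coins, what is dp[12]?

after  coin     0     1     2     3     4     5     6     7     8     9    10    11    12    13
          1     1     1     1     1     1     1     1     1     1     1     1     1     1     1
          3     1     1     1     2     2     2     3     3     3     4     4     4     5     5
          4     1     1     1     2     3     3     4     5     6     7     8     9    11    12
          7     1     1     1     2     3     3     4     6     7     8    10    12    14    16

14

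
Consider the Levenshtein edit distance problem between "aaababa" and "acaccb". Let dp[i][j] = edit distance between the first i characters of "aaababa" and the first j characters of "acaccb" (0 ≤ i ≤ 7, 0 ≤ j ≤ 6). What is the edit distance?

4

   ''  a  c  a  c  c  b
''  0  1  2  3  4  5  6
 a  1  0  1  2  3  4  5
 a  2  1  1  1  2  3  4
 a  3  2  2  1  2  3  4
 b  4  3  3  2  2  3  3
 a  5  4  4  3  3  3  4
 b  6  5  5  4  4  4  3
 a  7  6  6  5  5  5  4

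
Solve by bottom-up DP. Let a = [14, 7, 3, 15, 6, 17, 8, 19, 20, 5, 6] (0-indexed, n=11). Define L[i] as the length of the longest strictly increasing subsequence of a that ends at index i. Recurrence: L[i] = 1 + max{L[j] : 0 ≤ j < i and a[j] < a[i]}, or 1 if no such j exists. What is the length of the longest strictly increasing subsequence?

   i    0    1    2    3    4    5    6    7    8    9   10
a[i]   14    7    3   15    6   17    8   19   20    5    6
L[i]    1    1    1    2    2    3    3    4    5    2    3

5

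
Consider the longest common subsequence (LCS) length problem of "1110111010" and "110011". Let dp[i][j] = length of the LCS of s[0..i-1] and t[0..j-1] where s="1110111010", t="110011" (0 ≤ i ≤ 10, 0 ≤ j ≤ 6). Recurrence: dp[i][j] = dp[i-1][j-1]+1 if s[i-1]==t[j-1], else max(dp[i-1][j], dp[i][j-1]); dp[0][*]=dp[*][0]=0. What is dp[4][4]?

3

   ''  1  1  0  0  1  1
''  0  0  0  0  0  0  0
 1  0  1  1  1  1  1  1
 1  0  1  2  2  2  2  2
 1  0  1  2  2  2  3  3
 0  0  1  2  3  3  3  3
 1  0  1  2  3  3  4  4
 1  0  1  2  3  3  4  5
 1  0  1  2  3  3  4  5
 0  0  1  2  3  4  4  5
 1  0  1  2  3  4  5  5
 0  0  1  2  3  4  5  5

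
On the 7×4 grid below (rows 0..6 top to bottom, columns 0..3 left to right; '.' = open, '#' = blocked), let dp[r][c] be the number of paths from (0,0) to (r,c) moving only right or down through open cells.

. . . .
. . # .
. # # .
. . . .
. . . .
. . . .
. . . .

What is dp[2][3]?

r\c   0   1   2   3
  0   1   1   1   1
  1   1   2   0   1
  2   1   0   0   1
  3   1   1   1   2
  4   1   2   3   5
  5   1   3   6  11
  6   1   4  10  21

1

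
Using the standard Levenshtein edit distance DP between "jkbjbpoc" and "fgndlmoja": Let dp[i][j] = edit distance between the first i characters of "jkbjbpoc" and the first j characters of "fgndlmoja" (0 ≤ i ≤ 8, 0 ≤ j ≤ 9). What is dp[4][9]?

8

   ''  f  g  n  d  l  m  o  j  a
''  0  1  2  3  4  5  6  7  8  9
 j  1  1  2  3  4  5  6  7  7  8
 k  2  2  2  3  4  5  6  7  8  8
 b  3  3  3  3  4  5  6  7  8  9
 j  4  4  4  4  4  5  6  7  7  8
 b  5  5  5  5  5  5  6  7  8  8
 p  6  6  6  6  6  6  6  7  8  9
 o  7  7  7  7  7  7  7  6  7  8
 c  8  8  8  8  8  8  8  7  7  8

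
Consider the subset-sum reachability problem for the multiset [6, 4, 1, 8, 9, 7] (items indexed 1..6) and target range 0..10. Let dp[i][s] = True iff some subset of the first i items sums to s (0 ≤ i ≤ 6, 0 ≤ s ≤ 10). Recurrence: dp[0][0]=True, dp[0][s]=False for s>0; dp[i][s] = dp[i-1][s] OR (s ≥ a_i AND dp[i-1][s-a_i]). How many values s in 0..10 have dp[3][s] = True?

7

i\s   0   1   2   3   4   5   6   7   8   9  10
  0   T   F   F   F   F   F   F   F   F   F   F
  1   T   F   F   F   F   F   T   F   F   F   F
  2   T   F   F   F   T   F   T   F   F   F   T
  3   T   T   F   F   T   T   T   T   F   F   T
  4   T   T   F   F   T   T   T   T   T   T   T
  5   T   T   F   F   T   T   T   T   T   T   T
  6   T   T   F   F   T   T   T   T   T   T   T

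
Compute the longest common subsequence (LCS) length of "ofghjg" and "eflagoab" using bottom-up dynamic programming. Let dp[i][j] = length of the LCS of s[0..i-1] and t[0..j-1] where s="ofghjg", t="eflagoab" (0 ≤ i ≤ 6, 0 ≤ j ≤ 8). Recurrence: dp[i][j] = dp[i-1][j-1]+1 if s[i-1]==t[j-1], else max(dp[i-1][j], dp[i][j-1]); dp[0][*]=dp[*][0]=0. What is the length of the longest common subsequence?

   ''  e  f  l  a  g  o  a  b
''  0  0  0  0  0  0  0  0  0
 o  0  0  0  0  0  0  1  1  1
 f  0  0  1  1  1  1  1  1  1
 g  0  0  1  1  1  2  2  2  2
 h  0  0  1  1  1  2  2  2  2
 j  0  0  1  1  1  2  2  2  2
 g  0  0  1  1  1  2  2  2  2

2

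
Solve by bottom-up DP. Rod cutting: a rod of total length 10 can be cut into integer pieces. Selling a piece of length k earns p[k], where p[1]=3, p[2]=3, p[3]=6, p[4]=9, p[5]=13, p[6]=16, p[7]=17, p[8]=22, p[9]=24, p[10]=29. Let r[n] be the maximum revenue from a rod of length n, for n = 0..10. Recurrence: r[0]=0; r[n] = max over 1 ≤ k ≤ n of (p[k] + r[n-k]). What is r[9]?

27

   n    0    1    2    3    4    5    6    7    8    9   10
r[n]    0    3    6    9   12   15   18   21   24   27   30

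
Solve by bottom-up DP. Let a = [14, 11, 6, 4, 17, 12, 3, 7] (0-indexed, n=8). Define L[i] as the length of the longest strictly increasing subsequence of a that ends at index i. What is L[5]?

2

   i    0    1    2    3    4    5    6    7
a[i]   14   11    6    4   17   12    3    7
L[i]    1    1    1    1    2    2    1    2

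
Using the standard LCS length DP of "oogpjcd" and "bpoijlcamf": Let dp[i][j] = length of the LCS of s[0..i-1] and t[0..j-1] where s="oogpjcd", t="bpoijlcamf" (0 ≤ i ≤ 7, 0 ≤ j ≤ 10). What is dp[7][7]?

   ''  b  p  o  i  j  l  c  a  m  f
''  0  0  0  0  0  0  0  0  0  0  0
 o  0  0  0  1  1  1  1  1  1  1  1
 o  0  0  0  1  1  1  1  1  1  1  1
 g  0  0  0  1  1  1  1  1  1  1  1
 p  0  0  1  1  1  1  1  1  1  1  1
 j  0  0  1  1  1  2  2  2  2  2  2
 c  0  0  1  1  1  2  2  3  3  3  3
 d  0  0  1  1  1  2  2  3  3  3  3

3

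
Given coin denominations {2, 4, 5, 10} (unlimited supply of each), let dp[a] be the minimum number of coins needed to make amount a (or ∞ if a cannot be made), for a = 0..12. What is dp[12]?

2

 a  0  1  2  3  4  5  6  7  8  9 10 11 12
dp  0  -  1  -  1  1  2  2  2  2  1  3  2
(- denotes ∞ / unreachable)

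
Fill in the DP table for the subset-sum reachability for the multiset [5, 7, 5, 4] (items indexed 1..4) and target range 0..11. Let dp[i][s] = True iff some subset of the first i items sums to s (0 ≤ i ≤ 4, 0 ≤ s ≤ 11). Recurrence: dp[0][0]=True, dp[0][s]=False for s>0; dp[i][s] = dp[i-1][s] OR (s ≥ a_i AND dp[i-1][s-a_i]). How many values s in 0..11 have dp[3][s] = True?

i\s   0   1   2   3   4   5   6   7   8   9  10  11
  0   T   F   F   F   F   F   F   F   F   F   F   F
  1   T   F   F   F   F   T   F   F   F   F   F   F
  2   T   F   F   F   F   T   F   T   F   F   F   F
  3   T   F   F   F   F   T   F   T   F   F   T   F
  4   T   F   F   F   T   T   F   T   F   T   T   T

4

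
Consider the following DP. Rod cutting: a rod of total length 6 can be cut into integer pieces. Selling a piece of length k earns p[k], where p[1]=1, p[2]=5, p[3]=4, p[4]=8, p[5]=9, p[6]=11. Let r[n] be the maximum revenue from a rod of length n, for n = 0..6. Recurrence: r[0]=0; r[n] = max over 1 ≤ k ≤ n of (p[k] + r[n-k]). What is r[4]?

   n    0    1    2    3    4    5    6
r[n]    0    1    5    6   10   11   15

10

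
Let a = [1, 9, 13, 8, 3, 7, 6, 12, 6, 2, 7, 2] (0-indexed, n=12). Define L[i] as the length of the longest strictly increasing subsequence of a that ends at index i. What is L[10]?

   i    0    1    2    3    4    5    6    7    8    9   10   11
a[i]    1    9   13    8    3    7    6   12    6    2    7    2
L[i]    1    2    3    2    2    3    3    4    3    2    4    2

4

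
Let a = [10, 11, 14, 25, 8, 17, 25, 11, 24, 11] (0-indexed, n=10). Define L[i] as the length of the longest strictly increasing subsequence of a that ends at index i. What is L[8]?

   i    0    1    2    3    4    5    6    7    8    9
a[i]   10   11   14   25    8   17   25   11   24   11
L[i]    1    2    3    4    1    4    5    2    5    2

5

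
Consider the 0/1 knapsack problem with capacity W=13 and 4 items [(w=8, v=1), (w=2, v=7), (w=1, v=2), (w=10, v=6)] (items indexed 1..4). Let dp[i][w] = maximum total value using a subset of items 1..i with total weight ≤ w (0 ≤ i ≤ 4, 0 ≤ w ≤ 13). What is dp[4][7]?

i\w   0   1   2   3   4   5   6   7   8   9  10  11  12  13
  0   0   0   0   0   0   0   0   0   0   0   0   0   0   0
  1   0   0   0   0   0   0   0   0   1   1   1   1   1   1
  2   0   0   7   7   7   7   7   7   7   7   8   8   8   8
  3   0   2   7   9   9   9   9   9   9   9   9  10  10  10
  4   0   2   7   9   9   9   9   9   9   9   9  10  13  15

9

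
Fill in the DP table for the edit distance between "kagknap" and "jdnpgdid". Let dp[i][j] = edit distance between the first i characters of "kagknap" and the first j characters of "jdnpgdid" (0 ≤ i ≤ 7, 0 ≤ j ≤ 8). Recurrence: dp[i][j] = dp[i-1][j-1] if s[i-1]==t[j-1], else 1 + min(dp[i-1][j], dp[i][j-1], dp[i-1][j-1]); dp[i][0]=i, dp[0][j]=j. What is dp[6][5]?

   ''  j  d  n  p  g  d  i  d
''  0  1  2  3  4  5  6  7  8
 k  1  1  2  3  4  5  6  7  8
 a  2  2  2  3  4  5  6  7  8
 g  3  3  3  3  4  4  5  6  7
 k  4  4  4  4  4  5  5  6  7
 n  5  5  5  4  5  5  6  6  7
 a  6  6  6  5  5  6  6  7  7
 p  7  7  7  6  5  6  7  7  8

6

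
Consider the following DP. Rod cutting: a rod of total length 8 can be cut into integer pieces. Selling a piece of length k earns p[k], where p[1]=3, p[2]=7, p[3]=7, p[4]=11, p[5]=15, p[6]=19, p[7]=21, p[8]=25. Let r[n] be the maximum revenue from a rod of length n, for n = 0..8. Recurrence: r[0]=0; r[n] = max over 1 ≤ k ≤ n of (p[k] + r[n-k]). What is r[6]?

21

   n    0    1    2    3    4    5    6    7    8
r[n]    0    3    7   10   14   17   21   24   28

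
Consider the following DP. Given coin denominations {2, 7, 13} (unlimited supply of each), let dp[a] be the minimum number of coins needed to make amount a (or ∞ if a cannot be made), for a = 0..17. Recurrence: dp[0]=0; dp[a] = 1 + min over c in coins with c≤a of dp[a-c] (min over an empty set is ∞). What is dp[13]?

 a  0  1  2  3  4  5  6  7  8  9 10 11 12 13 14 15 16 17
dp  0  -  1  -  2  -  3  1  4  2  5  3  6  1  2  2  3  3
(- denotes ∞ / unreachable)

1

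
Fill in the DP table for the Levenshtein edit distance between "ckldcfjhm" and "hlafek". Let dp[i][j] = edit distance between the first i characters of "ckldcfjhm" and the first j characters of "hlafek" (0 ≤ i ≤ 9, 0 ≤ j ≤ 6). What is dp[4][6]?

6

   ''  h  l  a  f  e  k
''  0  1  2  3  4  5  6
 c  1  1  2  3  4  5  6
 k  2  2  2  3  4  5  5
 l  3  3  2  3  4  5  6
 d  4  4  3  3  4  5  6
 c  5  5  4  4  4  5  6
 f  6  6  5  5  4  5  6
 j  7  7  6  6  5  5  6
 h  8  7  7  7  6  6  6
 m  9  8  8  8  7  7  7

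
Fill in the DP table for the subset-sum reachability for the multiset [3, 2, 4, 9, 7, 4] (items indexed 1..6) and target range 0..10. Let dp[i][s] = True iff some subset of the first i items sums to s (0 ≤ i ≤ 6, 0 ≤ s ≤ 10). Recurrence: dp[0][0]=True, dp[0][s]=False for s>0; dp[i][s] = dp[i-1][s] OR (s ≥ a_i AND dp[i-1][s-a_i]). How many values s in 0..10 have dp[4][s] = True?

i\s   0   1   2   3   4   5   6   7   8   9  10
  0   T   F   F   F   F   F   F   F   F   F   F
  1   T   F   F   T   F   F   F   F   F   F   F
  2   T   F   T   T   F   T   F   F   F   F   F
  3   T   F   T   T   T   T   T   T   F   T   F
  4   T   F   T   T   T   T   T   T   F   T   F
  5   T   F   T   T   T   T   T   T   F   T   T
  6   T   F   T   T   T   T   T   T   T   T   T

8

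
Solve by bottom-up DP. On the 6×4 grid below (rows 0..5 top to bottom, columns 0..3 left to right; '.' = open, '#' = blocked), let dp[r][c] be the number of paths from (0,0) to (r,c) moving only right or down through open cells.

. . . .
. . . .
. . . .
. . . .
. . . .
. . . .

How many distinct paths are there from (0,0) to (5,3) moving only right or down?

56

r\c   0   1   2   3
  0   1   1   1   1
  1   1   2   3   4
  2   1   3   6  10
  3   1   4  10  20
  4   1   5  15  35
  5   1   6  21  56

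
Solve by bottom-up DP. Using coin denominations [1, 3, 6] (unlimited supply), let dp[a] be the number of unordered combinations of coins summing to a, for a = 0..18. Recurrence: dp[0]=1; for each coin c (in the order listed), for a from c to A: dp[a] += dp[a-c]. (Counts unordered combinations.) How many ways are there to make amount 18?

16

after  coin     0     1     2     3     4     5     6     7     8     9    10    11    12    13    14    15    16    17    18
          1     1     1     1     1     1     1     1     1     1     1     1     1     1     1     1     1     1     1     1
          3     1     1     1     2     2     2     3     3     3     4     4     4     5     5     5     6     6     6     7
          6     1     1     1     2     2     2     4     4     4     6     6     6     9     9     9    12    12    12    16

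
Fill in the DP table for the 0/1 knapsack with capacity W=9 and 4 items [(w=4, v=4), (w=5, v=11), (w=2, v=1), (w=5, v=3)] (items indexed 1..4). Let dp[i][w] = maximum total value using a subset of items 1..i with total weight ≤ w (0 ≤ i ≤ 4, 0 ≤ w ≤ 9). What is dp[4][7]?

i\w   0   1   2   3   4   5   6   7   8   9
  0   0   0   0   0   0   0   0   0   0   0
  1   0   0   0   0   4   4   4   4   4   4
  2   0   0   0   0   4  11  11  11  11  15
  3   0   0   1   1   4  11  11  12  12  15
  4   0   0   1   1   4  11  11  12  12  15

12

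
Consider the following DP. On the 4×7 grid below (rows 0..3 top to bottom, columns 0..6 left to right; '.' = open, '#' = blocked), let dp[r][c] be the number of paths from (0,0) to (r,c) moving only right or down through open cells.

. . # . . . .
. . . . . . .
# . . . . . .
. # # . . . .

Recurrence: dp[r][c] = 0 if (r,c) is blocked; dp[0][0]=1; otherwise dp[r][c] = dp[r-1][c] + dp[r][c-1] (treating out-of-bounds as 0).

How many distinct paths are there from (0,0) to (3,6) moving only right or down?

36

r\c   0   1   2   3   4   5   6
  0   1   1   0   0   0   0   0
  1   1   2   2   2   2   2   2
  2   0   2   4   6   8  10  12
  3   0   0   0   6  14  24  36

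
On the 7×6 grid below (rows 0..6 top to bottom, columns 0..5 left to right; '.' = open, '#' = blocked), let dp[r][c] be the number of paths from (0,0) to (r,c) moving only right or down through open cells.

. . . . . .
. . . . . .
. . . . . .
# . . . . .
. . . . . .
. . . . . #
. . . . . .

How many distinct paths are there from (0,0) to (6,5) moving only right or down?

175

r\c   0   1   2   3   4   5
  0   1   1   1   1   1   1
  1   1   2   3   4   5   6
  2   1   3   6  10  15  21
  3   0   3   9  19  34  55
  4   0   3  12  31  65 120
  5   0   3  15  46 111   0
  6   0   3  18  64 175 175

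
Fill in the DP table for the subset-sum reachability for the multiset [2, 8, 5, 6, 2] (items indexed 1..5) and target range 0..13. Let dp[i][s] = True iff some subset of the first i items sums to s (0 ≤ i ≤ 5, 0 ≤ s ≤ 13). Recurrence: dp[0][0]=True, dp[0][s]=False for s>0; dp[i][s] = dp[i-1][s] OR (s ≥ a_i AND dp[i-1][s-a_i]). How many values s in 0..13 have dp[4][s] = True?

9

i\s   0   1   2   3   4   5   6   7   8   9  10  11  12  13
  0   T   F   F   F   F   F   F   F   F   F   F   F   F   F
  1   T   F   T   F   F   F   F   F   F   F   F   F   F   F
  2   T   F   T   F   F   F   F   F   T   F   T   F   F   F
  3   T   F   T   F   F   T   F   T   T   F   T   F   F   T
  4   T   F   T   F   F   T   T   T   T   F   T   T   F   T
  5   T   F   T   F   T   T   T   T   T   T   T   T   T   T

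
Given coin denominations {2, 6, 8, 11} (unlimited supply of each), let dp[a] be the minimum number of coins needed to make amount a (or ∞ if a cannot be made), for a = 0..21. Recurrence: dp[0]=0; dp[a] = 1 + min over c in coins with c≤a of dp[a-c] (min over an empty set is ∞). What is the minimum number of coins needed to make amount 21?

3

 a  0  1  2  3  4  5  6  7  8  9 10 11 12 13 14 15 16 17 18 19 20 21
dp  0  -  1  -  2  -  1  -  1  -  2  1  2  2  2  3  2  2  3  2  3  3
(- denotes ∞ / unreachable)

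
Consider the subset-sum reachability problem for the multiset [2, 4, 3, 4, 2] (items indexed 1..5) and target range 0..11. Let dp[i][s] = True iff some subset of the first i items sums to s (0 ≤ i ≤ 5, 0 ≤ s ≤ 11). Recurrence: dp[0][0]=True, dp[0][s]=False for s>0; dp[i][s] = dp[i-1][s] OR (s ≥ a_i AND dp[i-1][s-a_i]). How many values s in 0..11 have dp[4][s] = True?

i\s   0   1   2   3   4   5   6   7   8   9  10  11
  0   T   F   F   F   F   F   F   F   F   F   F   F
  1   T   F   T   F   F   F   F   F   F   F   F   F
  2   T   F   T   F   T   F   T   F   F   F   F   F
  3   T   F   T   T   T   T   T   T   F   T   F   F
  4   T   F   T   T   T   T   T   T   T   T   T   T
  5   T   F   T   T   T   T   T   T   T   T   T   T

11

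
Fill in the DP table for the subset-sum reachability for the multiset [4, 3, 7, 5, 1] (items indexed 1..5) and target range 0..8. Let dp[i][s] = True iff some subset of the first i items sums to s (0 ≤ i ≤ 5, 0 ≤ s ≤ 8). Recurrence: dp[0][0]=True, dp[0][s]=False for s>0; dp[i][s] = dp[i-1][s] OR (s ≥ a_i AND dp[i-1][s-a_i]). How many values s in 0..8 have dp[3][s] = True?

i\s   0   1   2   3   4   5   6   7   8
  0   T   F   F   F   F   F   F   F   F
  1   T   F   F   F   T   F   F   F   F
  2   T   F   F   T   T   F   F   T   F
  3   T   F   F   T   T   F   F   T   F
  4   T   F   F   T   T   T   F   T   T
  5   T   T   F   T   T   T   T   T   T

4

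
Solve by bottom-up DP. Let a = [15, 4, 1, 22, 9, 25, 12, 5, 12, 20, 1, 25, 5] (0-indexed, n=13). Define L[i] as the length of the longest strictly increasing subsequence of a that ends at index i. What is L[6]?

   i    0    1    2    3    4    5    6    7    8    9   10   11   12
a[i]   15    4    1   22    9   25   12    5   12   20    1   25    5
L[i]    1    1    1    2    2    3    3    2    3    4    1    5    2

3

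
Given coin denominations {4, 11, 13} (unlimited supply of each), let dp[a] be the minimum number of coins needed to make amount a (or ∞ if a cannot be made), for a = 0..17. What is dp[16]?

4

 a  0  1  2  3  4  5  6  7  8  9 10 11 12 13 14 15 16 17
dp  0  -  -  -  1  -  -  -  2  -  -  1  3  1  -  2  4  2
(- denotes ∞ / unreachable)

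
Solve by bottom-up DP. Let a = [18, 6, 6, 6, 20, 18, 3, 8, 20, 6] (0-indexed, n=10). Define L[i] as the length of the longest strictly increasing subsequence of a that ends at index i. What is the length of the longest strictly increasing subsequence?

3

   i    0    1    2    3    4    5    6    7    8    9
a[i]   18    6    6    6   20   18    3    8   20    6
L[i]    1    1    1    1    2    2    1    2    3    2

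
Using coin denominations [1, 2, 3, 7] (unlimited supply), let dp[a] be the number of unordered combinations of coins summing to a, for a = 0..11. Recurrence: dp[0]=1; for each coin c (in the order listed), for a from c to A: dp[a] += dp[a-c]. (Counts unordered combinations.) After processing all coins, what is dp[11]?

after  coin     0     1     2     3     4     5     6     7     8     9    10    11
          1     1     1     1     1     1     1     1     1     1     1     1     1
          2     1     1     2     2     3     3     4     4     5     5     6     6
          3     1     1     2     3     4     5     7     8    10    12    14    16
          7     1     1     2     3     4     5     7     9    11    14    17    20

20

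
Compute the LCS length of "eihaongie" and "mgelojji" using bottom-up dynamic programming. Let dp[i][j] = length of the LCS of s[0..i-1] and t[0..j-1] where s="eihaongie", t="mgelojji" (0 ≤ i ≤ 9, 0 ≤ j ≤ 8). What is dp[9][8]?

   ''  m  g  e  l  o  j  j  i
''  0  0  0  0  0  0  0  0  0
 e  0  0  0  1  1  1  1  1  1
 i  0  0  0  1  1  1  1  1  2
 h  0  0  0  1  1  1  1  1  2
 a  0  0  0  1  1  1  1  1  2
 o  0  0  0  1  1  2  2  2  2
 n  0  0  0  1  1  2  2  2  2
 g  0  0  1  1  1  2  2  2  2
 i  0  0  1  1  1  2  2  2  3
 e  0  0  1  2  2  2  2  2  3

3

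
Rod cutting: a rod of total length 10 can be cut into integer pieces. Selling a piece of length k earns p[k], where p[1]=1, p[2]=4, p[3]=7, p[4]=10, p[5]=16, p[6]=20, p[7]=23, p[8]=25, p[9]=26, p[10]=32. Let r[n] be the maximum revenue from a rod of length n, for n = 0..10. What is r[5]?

   n    0    1    2    3    4    5    6    7    8    9   10
r[n]    0    1    4    7   10   16   20   23   25   27   32

16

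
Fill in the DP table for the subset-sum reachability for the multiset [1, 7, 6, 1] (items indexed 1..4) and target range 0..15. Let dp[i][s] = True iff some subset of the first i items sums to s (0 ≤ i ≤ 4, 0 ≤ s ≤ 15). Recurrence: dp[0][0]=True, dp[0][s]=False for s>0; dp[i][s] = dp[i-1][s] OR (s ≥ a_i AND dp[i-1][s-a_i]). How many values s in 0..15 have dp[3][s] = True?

i\s   0   1   2   3   4   5   6   7   8   9  10  11  12  13  14  15
  0   T   F   F   F   F   F   F   F   F   F   F   F   F   F   F   F
  1   T   T   F   F   F   F   F   F   F   F   F   F   F   F   F   F
  2   T   T   F   F   F   F   F   T   T   F   F   F   F   F   F   F
  3   T   T   F   F   F   F   T   T   T   F   F   F   F   T   T   F
  4   T   T   T   F   F   F   T   T   T   T   F   F   F   T   T   T

7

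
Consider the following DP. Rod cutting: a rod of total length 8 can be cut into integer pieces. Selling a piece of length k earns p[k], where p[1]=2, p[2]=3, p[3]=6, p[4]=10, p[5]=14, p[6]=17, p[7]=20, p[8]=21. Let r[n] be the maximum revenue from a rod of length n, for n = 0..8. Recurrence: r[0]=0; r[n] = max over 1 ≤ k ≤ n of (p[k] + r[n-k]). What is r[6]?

   n    0    1    2    3    4    5    6    7    8
r[n]    0    2    4    6   10   14   17   20   22

17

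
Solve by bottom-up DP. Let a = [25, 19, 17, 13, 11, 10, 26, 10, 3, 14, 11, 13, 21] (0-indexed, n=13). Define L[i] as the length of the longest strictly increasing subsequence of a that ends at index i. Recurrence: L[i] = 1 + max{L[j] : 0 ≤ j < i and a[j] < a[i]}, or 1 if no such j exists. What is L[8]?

   i    0    1    2    3    4    5    6    7    8    9   10   11   12
a[i]   25   19   17   13   11   10   26   10    3   14   11   13   21
L[i]    1    1    1    1    1    1    2    1    1    2    2    3    4

1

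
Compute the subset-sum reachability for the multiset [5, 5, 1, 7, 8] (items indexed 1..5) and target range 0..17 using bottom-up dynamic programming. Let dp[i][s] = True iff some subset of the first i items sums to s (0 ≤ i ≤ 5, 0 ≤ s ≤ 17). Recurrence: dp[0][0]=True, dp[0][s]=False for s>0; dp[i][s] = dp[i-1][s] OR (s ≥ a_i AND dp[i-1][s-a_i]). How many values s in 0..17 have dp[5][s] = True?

15

i\s   0   1   2   3   4   5   6   7   8   9  10  11  12  13  14  15  16  17
  0   T   F   F   F   F   F   F   F   F   F   F   F   F   F   F   F   F   F
  1   T   F   F   F   F   T   F   F   F   F   F   F   F   F   F   F   F   F
  2   T   F   F   F   F   T   F   F   F   F   T   F   F   F   F   F   F   F
  3   T   T   F   F   F   T   T   F   F   F   T   T   F   F   F   F   F   F
  4   T   T   F   F   F   T   T   T   T   F   T   T   T   T   F   F   F   T
  5   T   T   F   F   F   T   T   T   T   T   T   T   T   T   T   T   T   T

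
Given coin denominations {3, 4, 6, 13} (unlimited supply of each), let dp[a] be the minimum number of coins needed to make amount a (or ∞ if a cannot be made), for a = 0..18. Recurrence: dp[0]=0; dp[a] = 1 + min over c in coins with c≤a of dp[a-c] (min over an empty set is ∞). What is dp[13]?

 a  0  1  2  3  4  5  6  7  8  9 10 11 12 13 14 15 16 17 18
dp  0  -  -  1  1  -  1  2  2  2  2  3  2  1  3  3  2  2  3
(- denotes ∞ / unreachable)

1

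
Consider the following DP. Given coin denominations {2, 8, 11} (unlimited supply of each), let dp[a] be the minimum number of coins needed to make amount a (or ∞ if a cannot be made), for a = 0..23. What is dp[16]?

 a  0  1  2  3  4  5  6  7  8  9 10 11 12 13 14 15 16 17 18 19 20 21 22 23
dp  0  -  1  -  2  -  3  -  1  -  2  1  3  2  4  3  2  4  3  2  4  3  2  4
(- denotes ∞ / unreachable)

2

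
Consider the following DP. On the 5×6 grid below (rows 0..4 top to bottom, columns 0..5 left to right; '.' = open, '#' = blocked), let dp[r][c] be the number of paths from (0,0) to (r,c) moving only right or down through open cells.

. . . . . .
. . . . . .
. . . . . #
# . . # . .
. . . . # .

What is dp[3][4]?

r\c   0   1   2   3   4   5
  0   1   1   1   1   1   1
  1   1   2   3   4   5   6
  2   1   3   6  10  15   0
  3   0   3   9   0  15  15
  4   0   3  12  12   0  15

15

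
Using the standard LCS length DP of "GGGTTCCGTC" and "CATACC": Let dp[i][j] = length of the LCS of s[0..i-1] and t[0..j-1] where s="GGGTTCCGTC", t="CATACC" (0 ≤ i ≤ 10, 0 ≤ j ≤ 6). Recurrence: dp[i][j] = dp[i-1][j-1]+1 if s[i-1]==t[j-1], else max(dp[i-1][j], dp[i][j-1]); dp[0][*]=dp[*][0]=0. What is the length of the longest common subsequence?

   ''  C  A  T  A  C  C
''  0  0  0  0  0  0  0
 G  0  0  0  0  0  0  0
 G  0  0  0  0  0  0  0
 G  0  0  0  0  0  0  0
 T  0  0  0  1  1  1  1
 T  0  0  0  1  1  1  1
 C  0  1  1  1  1  2  2
 C  0  1  1  1  1  2  3
 G  0  1  1  1  1  2  3
 T  0  1  1  2  2  2  3
 C  0  1  1  2  2  3  3

3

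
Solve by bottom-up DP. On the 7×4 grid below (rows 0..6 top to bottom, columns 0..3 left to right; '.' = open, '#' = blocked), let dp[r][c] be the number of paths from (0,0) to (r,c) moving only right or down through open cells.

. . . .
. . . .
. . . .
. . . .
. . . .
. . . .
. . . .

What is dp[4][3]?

35

r\c   0   1   2   3
  0   1   1   1   1
  1   1   2   3   4
  2   1   3   6  10
  3   1   4  10  20
  4   1   5  15  35
  5   1   6  21  56
  6   1   7  28  84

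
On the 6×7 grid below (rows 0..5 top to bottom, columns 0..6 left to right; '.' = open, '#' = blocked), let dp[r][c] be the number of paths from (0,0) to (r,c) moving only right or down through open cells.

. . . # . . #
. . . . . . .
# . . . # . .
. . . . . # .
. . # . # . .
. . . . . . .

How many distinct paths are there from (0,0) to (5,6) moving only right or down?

23

r\c   0   1   2   3   4   5   6
  0   1   1   1   0   0   0   0
  1   1   2   3   3   3   3   3
  2   0   2   5   8   0   3   6
  3   0   2   7  15  15   0   6
  4   0   2   0  15   0   0   6
  5   0   2   2  17  17  17  23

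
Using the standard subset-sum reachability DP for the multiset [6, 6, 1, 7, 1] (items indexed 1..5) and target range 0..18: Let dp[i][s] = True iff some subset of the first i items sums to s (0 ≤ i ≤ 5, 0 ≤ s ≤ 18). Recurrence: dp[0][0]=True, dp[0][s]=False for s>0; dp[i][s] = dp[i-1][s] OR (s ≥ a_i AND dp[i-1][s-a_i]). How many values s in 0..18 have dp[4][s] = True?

8

i\s   0   1   2   3   4   5   6   7   8   9  10  11  12  13  14  15  16  17  18
  0   T   F   F   F   F   F   F   F   F   F   F   F   F   F   F   F   F   F   F
  1   T   F   F   F   F   F   T   F   F   F   F   F   F   F   F   F   F   F   F
  2   T   F   F   F   F   F   T   F   F   F   F   F   T   F   F   F   F   F   F
  3   T   T   F   F   F   F   T   T   F   F   F   F   T   T   F   F   F   F   F
  4   T   T   F   F   F   F   T   T   T   F   F   F   T   T   T   F   F   F   F
  5   T   T   T   F   F   F   T   T   T   T   F   F   T   T   T   T   F   F   F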